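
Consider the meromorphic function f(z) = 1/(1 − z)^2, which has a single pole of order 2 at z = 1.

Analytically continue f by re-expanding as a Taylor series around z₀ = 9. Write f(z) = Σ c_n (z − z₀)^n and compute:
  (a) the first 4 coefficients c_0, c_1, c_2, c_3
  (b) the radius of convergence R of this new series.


Let w = z − z₀, so z = z₀ + w.
Then 1 − z = 1 − (z₀ + w) = (1 − z₀) − w = -8 − w.
f(z) = 1/(-8 − w)^2 = (1/(-8)^2) · (1 − w/(-8))^{−2}.
By the binomial series (1−u)^{−2} = Σ_{n≥0} C(n+1, 1) u^n for |u|<1, with u = w/(-8):
  c_n = C(n+1, 1) / (-8)^(n+2).
  c_0 = 1/(-8)^2 = 1/64.
  c_1 = 2/(-8)^3 = -1/256.
  c_2 = 3/(-8)^4 = 3/4096.
  c_3 = 4/(-8)^5 = -1/8192.
The series is valid for |w/d| < 1, i.e. |z − z₀| < |d|.
Radius of convergence: R = |1 − z₀| = |-8| = 8 (distance from z₀ to the singularity z = 1).

c_0 = 1/64, c_1 = -1/256, c_2 = 3/4096, c_3 = -1/8192; R = 8.


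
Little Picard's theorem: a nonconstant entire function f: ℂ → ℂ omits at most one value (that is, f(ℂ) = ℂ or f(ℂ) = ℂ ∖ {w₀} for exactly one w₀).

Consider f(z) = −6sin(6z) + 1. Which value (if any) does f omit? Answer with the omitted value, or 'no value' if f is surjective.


Little Picard bounds the complement of f(ℂ) to at most one point.
sin is entire and surjective onto ℂ: for every w ∈ ℂ, sin(ζ) = w has a solution ζ ∈ ℂ (e.g., via the complex inverse arcsin). With ζ = 6z this gives z = ζ/(6). Then -6·sin(6z) takes every value in -6·ℂ = ℂ, and adding 1 is a bijection of ℂ. So f is surjective and omits no value. (Note: only on the real line is sin bounded by [−1, 1].)

Omitted value: no value.


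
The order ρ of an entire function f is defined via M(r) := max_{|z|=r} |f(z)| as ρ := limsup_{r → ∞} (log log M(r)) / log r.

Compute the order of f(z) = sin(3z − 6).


sin(w) is a linear combination of e^{iw} and e^{−iw} (or e^w, e^{−w} in the hyperbolic case), so |sin(w)| ≤ e^{|w|}. With w = 3z − 6, |w| ≤ 3|z| + 6 = 3r + 6 on |z| = r, giving M(r) ≤ e^{3r + 6}, so ρ ≤ 1. On a suitable ray (z = it for sin/cos; z = t for sinh/cosh, t real → ∞), |sin(3z − 6)| grows like e^{3|t|}/2, so ρ ≥ 1. Hence ρ = 1.
Therefore ρ = 1.

Order ρ = 1.


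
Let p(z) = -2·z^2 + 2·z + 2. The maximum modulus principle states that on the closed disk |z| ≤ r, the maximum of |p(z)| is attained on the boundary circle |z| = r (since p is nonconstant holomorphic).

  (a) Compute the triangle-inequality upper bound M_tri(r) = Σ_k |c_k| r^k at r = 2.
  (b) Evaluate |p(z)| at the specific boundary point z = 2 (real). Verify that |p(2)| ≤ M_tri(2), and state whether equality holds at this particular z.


Coefficients: c_0 = 2, c_1 = 2, c_2 = -2. Radius r = 2.
Part (a). Triangle bound: M_tri(r) = Σ_k |c_k| r^k
  = |2|·2^0 + |2|·2^1 + |-2|·2^2
  = 2 + 4 + 8 = 14.
This bounds M(r) := max_{|z|=r} |p(z)| from above; equality holds iff all terms c_k z^k can be made to align in phase at a single z on |z|=r.
Part (b). At z = 2 (real, on the circle |z| = r):
  p(2) = (2)·2^0 + (2)·2^1 + (-2)·2^2 = -2.
  |p(2)| = 2.
Check: |p(2)| = 2 ≤ 14 = M_tri(2). ✓ Equality does not hold at z = 2 (the coefficients have mixed signs, so the terms do not all align in phase there).

M_tri(2) = 14; |p(2)| = 2; equality at z=2: no.


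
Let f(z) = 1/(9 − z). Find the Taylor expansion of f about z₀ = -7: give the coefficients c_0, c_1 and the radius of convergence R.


Let w = z − z₀, so z = z₀ + w.
Then 9 − z = 9 − (z₀ + w) = (9 − z₀) − w = 16 − w.
f(z) = 1/(16 − w) = (1/(16)) · 1/(1 − w/(16)) = Σ_{n≥0} w^n / (16)^(n+1).
So c_n = 1/(16)^(n+1):
  c_0 = 1/(16)^1 = 1/16.
  c_1 = 1/(16)^2 = 1/256.
The series is valid for |w/d| < 1, i.e. |z − z₀| < |d|.
Radius of convergence: R = |9 − z₀| = |16| = 16 (distance from z₀ to the singularity z = 9).

c_0 = 1/16, c_1 = 1/256; R = 16.


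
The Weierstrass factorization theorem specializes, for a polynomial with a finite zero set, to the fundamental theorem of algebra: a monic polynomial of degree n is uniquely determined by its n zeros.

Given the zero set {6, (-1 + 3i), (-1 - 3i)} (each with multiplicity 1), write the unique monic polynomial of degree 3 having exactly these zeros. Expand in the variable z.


The polynomial is p(z) = ∏_{α ∈ S} (z − α), where S = {6, (-1 + 3i), (-1 - 3i)}.
Expanding the product yields: p(z) = z^3 -4·z^2 -2·z -60.
Note conjugate pairs combine to real quadratics: (z − (-1+3i))(z − (-1−3i)) = z² + 2z + 10.
The resulting polynomial has degree 3 and real coefficients as required.

p(z) = z^3 -4·z^2 -2·z -60.


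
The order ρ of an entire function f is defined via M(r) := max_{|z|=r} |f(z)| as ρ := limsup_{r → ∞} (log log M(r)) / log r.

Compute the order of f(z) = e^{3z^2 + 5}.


|e^{3z^2 + 5}| = e^{Re(3·z^2) + 5} ≤ e^{3|z|^2 + 5} = e^{3r^2 + 5} on |z| = r, so ρ ≤ 2. Choosing z on |z|=r so that 3·z^2 is real positive (always possible by picking arg z appropriately) gives |f(z)| = e^{3r^2 + 5}, matching the bound. The additive constant 5 does not affect log log M(r) ~ 2·log r. Hence ρ = 2.
Therefore ρ = 2.

Order ρ = 2.


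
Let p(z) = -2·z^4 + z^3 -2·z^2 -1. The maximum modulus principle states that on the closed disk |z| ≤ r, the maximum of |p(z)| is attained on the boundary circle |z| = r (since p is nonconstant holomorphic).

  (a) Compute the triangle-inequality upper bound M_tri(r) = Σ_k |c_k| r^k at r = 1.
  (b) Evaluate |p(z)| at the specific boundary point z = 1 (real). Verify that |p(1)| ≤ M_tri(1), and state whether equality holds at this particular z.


Coefficients: c_0 = -1, c_1 = 0, c_2 = -2, c_3 = 1, c_4 = -2. Radius r = 1.
Part (a). Triangle bound: M_tri(r) = Σ_k |c_k| r^k
  = |-1|·1^0 + |0|·1^1 + |-2|·1^2 + |1|·1^3 + |-2|·1^4
  = 1 + 0 + 2 + 1 + 2 = 6.
This bounds M(r) := max_{|z|=r} |p(z)| from above; equality holds iff all terms c_k z^k can be made to align in phase at a single z on |z|=r.
Part (b). At z = 1 (real, on the circle |z| = r):
  p(1) = (-1)·1^0 + (0)·1^1 + (-2)·1^2 + (1)·1^3 + (-2)·1^4 = -4.
  |p(1)| = 4.
Check: |p(1)| = 4 ≤ 6 = M_tri(1). ✓ Equality does not hold at z = 1 (the coefficients have mixed signs, so the terms do not all align in phase there).

M_tri(1) = 6; |p(1)| = 4; equality at z=1: no.


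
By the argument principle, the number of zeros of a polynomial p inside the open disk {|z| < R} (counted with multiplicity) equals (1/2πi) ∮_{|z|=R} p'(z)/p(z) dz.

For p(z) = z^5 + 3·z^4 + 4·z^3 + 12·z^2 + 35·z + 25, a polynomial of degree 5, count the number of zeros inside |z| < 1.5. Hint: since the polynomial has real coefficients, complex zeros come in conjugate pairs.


The zeros of p are: (1 + 2i), (1 - 2i), (-2 + 1i), (-2 - 1i), -1.
Their magnitudes are: 2.236, 2.236, 2.236, 2.236, 1.
Zeros with |z| < R = 1.5: -1.
Count = 1.
By the argument principle, (1/2πi) ∮_{|z|=R} p'(z)/p(z) dz equals exactly this count.

Number of zeros inside |z| < 1.5: 1.


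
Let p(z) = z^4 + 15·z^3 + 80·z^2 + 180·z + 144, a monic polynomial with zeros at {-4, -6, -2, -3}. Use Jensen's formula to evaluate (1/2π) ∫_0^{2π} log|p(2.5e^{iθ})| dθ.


Zeros: -6, -4, -3, -2; r = 2.5.
Inside |z| < r: -2. Outside (|z| ≥ r): -6, -4, -3.
p(0) = 144, so log|p(0)| = log(144) = 4.9698.
Apply Jensen: I(r) = log|p(0)| + Σ_k log(r/|z_k|), summed over zeros inside |z| < r.
  log(r/|z_k|) for z_k = -2: log(2.5/2) = 0.2231
  Outside zeros (-6, -4, -3) contribute nothing to the Jensen sum.
Sum over inside zeros: 0.2231.
I(r) = log|p(0)| + (inside sum) = 4.9698 + 0.2231 = 5.1930.
Note: since some zeros are outside |z| ≤ r, the simplified n·log(r) form does NOT apply — only the inside zeros contribute.

I(r) ≈ 5.1930.


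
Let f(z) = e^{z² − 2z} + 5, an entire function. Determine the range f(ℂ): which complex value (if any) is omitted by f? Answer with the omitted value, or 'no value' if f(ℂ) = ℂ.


Little Picard bounds the complement of f(ℂ) to at most one point.
The exponent g(z) = z² − 2z is a nonconstant polynomial, hence surjective onto ℂ. So e^{g(z)} takes every value in {e^w : w ∈ ℂ} = ℂ ∖ {0}. Adding 5 shifts the range to ℂ ∖ {5}. f omits exactly 5.

Omitted value: 5.


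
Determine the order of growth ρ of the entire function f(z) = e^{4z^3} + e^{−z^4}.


Each summand is entire of order 3 and 4 respectively (as in the single-exponential case). The order of a sum is at most the max of the orders, so ρ ≤ 4. For the lower bound: on |z|=r choose arg z so that -1z^4 is real positive; then |e^{-1z^4}| = e^{1r^4} while |e^{4z^3}| ≤ e^{4r^3} = o(e^{1r^4}). So |f| ≥ e^{1r^4}(1 − o(1)) and ρ ≥ 4. Hence ρ = max(3, 4) = 4.
Therefore ρ = 4.

Order ρ = 4.


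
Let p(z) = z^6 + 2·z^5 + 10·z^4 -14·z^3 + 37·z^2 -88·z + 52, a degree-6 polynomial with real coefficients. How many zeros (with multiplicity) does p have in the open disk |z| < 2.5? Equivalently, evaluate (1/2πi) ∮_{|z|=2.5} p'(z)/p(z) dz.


The zeros of p are: (0 + 2i), (0 - 2i), 1, (-2 + 3i), (-2 - 3i), 1.
Their magnitudes are: 2, 2, 1, 3.606, 3.606, 1.
Zeros with |z| < R = 2.5: (0 + 2i), (0 - 2i), 1, 1.
Count = 4.
By the argument principle, (1/2πi) ∮_{|z|=R} p'(z)/p(z) dz equals exactly this count.

Number of zeros inside |z| < 2.5: 4.


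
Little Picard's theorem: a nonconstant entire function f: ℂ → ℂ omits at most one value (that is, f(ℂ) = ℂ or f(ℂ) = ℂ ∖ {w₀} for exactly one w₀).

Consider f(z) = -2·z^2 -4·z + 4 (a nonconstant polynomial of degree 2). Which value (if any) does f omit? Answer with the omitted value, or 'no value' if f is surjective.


Little Picard bounds the complement of f(ℂ) to at most one point.
For every w ∈ ℂ, the equation p(z) − w = 0 is a nonconstant polynomial in z and hence has at least one root by the fundamental theorem of algebra. So p is surjective onto ℂ, omitting no value.

Omitted value: no value.


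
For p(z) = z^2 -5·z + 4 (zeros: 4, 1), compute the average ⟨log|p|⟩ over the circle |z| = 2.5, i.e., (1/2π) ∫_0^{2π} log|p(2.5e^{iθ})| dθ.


Zeros: 1, 4; r = 2.5.
Inside |z| < r: 1. Outside (|z| ≥ r): 4.
p(0) = 4, so log|p(0)| = log(4) = 1.3863.
Apply Jensen: I(r) = log|p(0)| + Σ_k log(r/|z_k|), summed over zeros inside |z| < r.
  log(r/|z_k|) for z_k = 1: log(2.5/1) = 0.9163
  Outside zeros (4) contribute nothing to the Jensen sum.
Sum over inside zeros: 0.9163.
I(r) = log|p(0)| + (inside sum) = 1.3863 + 0.9163 = 2.3026.
Note: since some zeros are outside |z| ≤ r, the simplified n·log(r) form does NOT apply — only the inside zeros contribute.

I(r) ≈ 2.3026.


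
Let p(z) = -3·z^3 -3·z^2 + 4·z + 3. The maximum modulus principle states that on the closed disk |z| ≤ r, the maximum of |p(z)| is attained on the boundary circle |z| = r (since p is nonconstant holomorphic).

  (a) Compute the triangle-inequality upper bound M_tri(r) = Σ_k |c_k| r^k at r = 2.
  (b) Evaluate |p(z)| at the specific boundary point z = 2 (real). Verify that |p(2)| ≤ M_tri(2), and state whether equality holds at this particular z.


Coefficients: c_0 = 3, c_1 = 4, c_2 = -3, c_3 = -3. Radius r = 2.
Part (a). Triangle bound: M_tri(r) = Σ_k |c_k| r^k
  = |3|·2^0 + |4|·2^1 + |-3|·2^2 + |-3|·2^3
  = 3 + 8 + 12 + 24 = 47.
This bounds M(r) := max_{|z|=r} |p(z)| from above; equality holds iff all terms c_k z^k can be made to align in phase at a single z on |z|=r.
Part (b). At z = 2 (real, on the circle |z| = r):
  p(2) = (3)·2^0 + (4)·2^1 + (-3)·2^2 + (-3)·2^3 = -25.
  |p(2)| = 25.
Check: |p(2)| = 25 ≤ 47 = M_tri(2). ✓ Equality does not hold at z = 2 (the coefficients have mixed signs, so the terms do not all align in phase there).

M_tri(2) = 47; |p(2)| = 25; equality at z=2: no.


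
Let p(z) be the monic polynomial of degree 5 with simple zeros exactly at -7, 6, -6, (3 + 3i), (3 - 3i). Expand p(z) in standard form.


The polynomial is p(z) = ∏_{α ∈ S} (z − α), where S = {-7, 6, -6, (3 + 3i), (3 - 3i)}.
Expanding the product yields: p(z) = z^5 + z^4 -60·z^3 + 90·z^2 + 864·z -4536.
Note conjugate pairs combine to real quadratics: (z − (3+3i))(z − (3−3i)) = z² − 6z + 18.
The resulting polynomial has degree 5 and real coefficients as required.

p(z) = z^5 + z^4 -60·z^3 + 90·z^2 + 864·z -4536.


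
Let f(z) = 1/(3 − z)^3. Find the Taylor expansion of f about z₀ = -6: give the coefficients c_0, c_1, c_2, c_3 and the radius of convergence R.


Let w = z − z₀, so z = z₀ + w.
Then 3 − z = 3 − (z₀ + w) = (3 − z₀) − w = 9 − w.
f(z) = 1/(9 − w)^3 = (1/(9)^3) · (1 − w/(9))^{−3}.
By the binomial series (1−u)^{−3} = Σ_{n≥0} C(n+2, 2) u^n for |u|<1, with u = w/(9):
  c_n = C(n+2, 2) / (9)^(n+3).
  c_0 = 1/(9)^3 = 1/729.
  c_1 = 3/(9)^4 = 1/2187.
  c_2 = 6/(9)^5 = 2/19683.
  c_3 = 10/(9)^6 = 10/531441.
The series is valid for |w/d| < 1, i.e. |z − z₀| < |d|.
Radius of convergence: R = |3 − z₀| = |9| = 9 (distance from z₀ to the singularity z = 3).

c_0 = 1/729, c_1 = 1/2187, c_2 = 2/19683, c_3 = 10/531441; R = 9.


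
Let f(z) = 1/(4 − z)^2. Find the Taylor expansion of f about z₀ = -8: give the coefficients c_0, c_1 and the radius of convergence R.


Let w = z − z₀, so z = z₀ + w.
Then 4 − z = 4 − (z₀ + w) = (4 − z₀) − w = 12 − w.
f(z) = 1/(12 − w)^2 = (1/(12)^2) · (1 − w/(12))^{−2}.
By the binomial series (1−u)^{−2} = Σ_{n≥0} C(n+1, 1) u^n for |u|<1, with u = w/(12):
  c_n = C(n+1, 1) / (12)^(n+2).
  c_0 = 1/(12)^2 = 1/144.
  c_1 = 2/(12)^3 = 1/864.
The series is valid for |w/d| < 1, i.e. |z − z₀| < |d|.
Radius of convergence: R = |4 − z₀| = |12| = 12 (distance from z₀ to the singularity z = 4).

c_0 = 1/144, c_1 = 1/864; R = 12.


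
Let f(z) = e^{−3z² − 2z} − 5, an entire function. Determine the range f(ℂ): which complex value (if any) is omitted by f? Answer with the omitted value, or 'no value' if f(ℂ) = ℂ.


Little Picard bounds the complement of f(ℂ) to at most one point.
The exponent g(z) = −3z² − 2z is a nonconstant polynomial, hence surjective onto ℂ. So e^{g(z)} takes every value in {e^w : w ∈ ℂ} = ℂ ∖ {0}. Adding -5 shifts the range to ℂ ∖ {-5}. f omits exactly -5.

Omitted value: -5.


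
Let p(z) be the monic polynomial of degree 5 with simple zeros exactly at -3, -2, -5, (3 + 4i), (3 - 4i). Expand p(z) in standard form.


The polynomial is p(z) = ∏_{α ∈ S} (z − α), where S = {-3, -2, -5, (3 + 4i), (3 - 4i)}.
Expanding the product yields: p(z) = z^5 + 4·z^4 -4·z^3 + 94·z^2 + 595·z + 750.
Note conjugate pairs combine to real quadratics: (z − (3+4i))(z − (3−4i)) = z² − 6z + 25.
The resulting polynomial has degree 5 and real coefficients as required.

p(z) = z^5 + 4·z^4 -4·z^3 + 94·z^2 + 595·z + 750.


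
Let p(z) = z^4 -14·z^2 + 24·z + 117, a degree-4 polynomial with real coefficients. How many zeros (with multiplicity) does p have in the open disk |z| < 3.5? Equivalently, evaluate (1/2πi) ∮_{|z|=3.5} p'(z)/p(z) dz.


The zeros of p are: -3, (3 + 2i), (3 - 2i), -3.
Their magnitudes are: 3, 3.606, 3.606, 3.
Zeros with |z| < R = 3.5: -3, -3.
Count = 2.
By the argument principle, (1/2πi) ∮_{|z|=R} p'(z)/p(z) dz equals exactly this count.

Number of zeros inside |z| < 3.5: 2.


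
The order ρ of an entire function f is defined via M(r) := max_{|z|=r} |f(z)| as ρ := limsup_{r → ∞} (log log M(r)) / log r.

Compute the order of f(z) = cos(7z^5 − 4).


Write cos(w) = (e^{iw} ± e^{−iw})/(2 or 2i), so |cos(w)| ≤ e^{|w|}. With w = 7z^5 − 4, |w| ≤ 7r^5 + 4 on |z|=r, giving M(r) ≤ e^{7r^5 + 4} and ρ ≤ 5. For the lower bound, choose z on |z|=r with 7z^5 purely imaginary of modulus 7r^5; then |cos(7z^5 − 4)| grows like e^{7r^5}/2, so ρ ≥ 5. Hence ρ = 5.
Therefore ρ = 5.

Order ρ = 5.


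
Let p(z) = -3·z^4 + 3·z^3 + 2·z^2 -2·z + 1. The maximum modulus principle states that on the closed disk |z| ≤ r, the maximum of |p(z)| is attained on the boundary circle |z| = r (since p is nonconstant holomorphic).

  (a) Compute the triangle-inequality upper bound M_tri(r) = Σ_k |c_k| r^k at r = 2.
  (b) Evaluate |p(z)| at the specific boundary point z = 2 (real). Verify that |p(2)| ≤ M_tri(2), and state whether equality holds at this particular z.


Coefficients: c_0 = 1, c_1 = -2, c_2 = 2, c_3 = 3, c_4 = -3. Radius r = 2.
Part (a). Triangle bound: M_tri(r) = Σ_k |c_k| r^k
  = |1|·2^0 + |-2|·2^1 + |2|·2^2 + |3|·2^3 + |-3|·2^4
  = 1 + 4 + 8 + 24 + 48 = 85.
This bounds M(r) := max_{|z|=r} |p(z)| from above; equality holds iff all terms c_k z^k can be made to align in phase at a single z on |z|=r.
Part (b). At z = 2 (real, on the circle |z| = r):
  p(2) = (1)·2^0 + (-2)·2^1 + (2)·2^2 + (3)·2^3 + (-3)·2^4 = -19.
  |p(2)| = 19.
Check: |p(2)| = 19 ≤ 85 = M_tri(2). ✓ Equality does not hold at z = 2 (the coefficients have mixed signs, so the terms do not all align in phase there).

M_tri(2) = 85; |p(2)| = 19; equality at z=2: no.


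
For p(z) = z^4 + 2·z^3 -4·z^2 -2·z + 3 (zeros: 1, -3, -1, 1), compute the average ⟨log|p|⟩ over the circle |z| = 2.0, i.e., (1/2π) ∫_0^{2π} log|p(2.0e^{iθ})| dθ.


Zeros: -3, -1, 1, 1; r = 2.0.
Inside |z| < r: -1, 1, 1. Outside (|z| ≥ r): -3.
p(0) = 3, so log|p(0)| = log(3) = 1.0986.
Apply Jensen: I(r) = log|p(0)| + Σ_k log(r/|z_k|), summed over zeros inside |z| < r.
  log(r/|z_k|) for z_k = 1: log(2.0/1) = 0.6931
  log(r/|z_k|) for z_k = -1: log(2.0/1) = 0.6931
  log(r/|z_k|) for z_k = 1: log(2.0/1) = 0.6931
  Outside zeros (-3) contribute nothing to the Jensen sum.
Sum over inside zeros: 2.0794.
I(r) = log|p(0)| + (inside sum) = 1.0986 + 2.0794 = 3.1781.
Note: since some zeros are outside |z| ≤ r, the simplified n·log(r) form does NOT apply — only the inside zeros contribute.

I(r) ≈ 3.1781.


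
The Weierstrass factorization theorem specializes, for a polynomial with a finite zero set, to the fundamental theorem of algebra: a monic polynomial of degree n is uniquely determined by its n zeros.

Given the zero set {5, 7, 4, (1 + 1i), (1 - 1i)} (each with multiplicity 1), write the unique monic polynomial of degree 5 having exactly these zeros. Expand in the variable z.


The polynomial is p(z) = ∏_{α ∈ S} (z − α), where S = {5, 7, 4, (1 + 1i), (1 - 1i)}.
Expanding the product yields: p(z) = z^5 -18·z^4 + 117·z^3 -338·z^2 + 446·z -280.
Note conjugate pairs combine to real quadratics: (z − (1+1i))(z − (1−1i)) = z² − 2z + 2.
The resulting polynomial has degree 5 and real coefficients as required.

p(z) = z^5 -18·z^4 + 117·z^3 -338·z^2 + 446·z -280.


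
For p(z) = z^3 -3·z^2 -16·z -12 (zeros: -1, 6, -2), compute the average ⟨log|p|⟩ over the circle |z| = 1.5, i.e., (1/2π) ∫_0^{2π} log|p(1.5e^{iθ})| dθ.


Zeros: -2, -1, 6; r = 1.5.
Inside |z| < r: -1. Outside (|z| ≥ r): -2, 6.
p(0) = -12, so log|p(0)| = log(12) = 2.4849.
Apply Jensen: I(r) = log|p(0)| + Σ_k log(r/|z_k|), summed over zeros inside |z| < r.
  log(r/|z_k|) for z_k = -1: log(1.5/1) = 0.4055
  Outside zeros (-2, 6) contribute nothing to the Jensen sum.
Sum over inside zeros: 0.4055.
I(r) = log|p(0)| + (inside sum) = 2.4849 + 0.4055 = 2.8904.
Note: since some zeros are outside |z| ≤ r, the simplified n·log(r) form does NOT apply — only the inside zeros contribute.

I(r) ≈ 2.8904.


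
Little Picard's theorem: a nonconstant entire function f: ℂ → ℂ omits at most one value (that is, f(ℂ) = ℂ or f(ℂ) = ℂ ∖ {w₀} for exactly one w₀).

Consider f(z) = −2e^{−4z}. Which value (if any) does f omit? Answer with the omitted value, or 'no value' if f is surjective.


Little Picard bounds the complement of f(ℂ) to at most one point.
e^{−4z} is never zero on ℂ, so -2·e^{−4z} takes every value in ℂ ∖ {0}. Adding 0 shifts the range to ℂ ∖ {0}. Thus f omits exactly the value 0.

Omitted value: 0.


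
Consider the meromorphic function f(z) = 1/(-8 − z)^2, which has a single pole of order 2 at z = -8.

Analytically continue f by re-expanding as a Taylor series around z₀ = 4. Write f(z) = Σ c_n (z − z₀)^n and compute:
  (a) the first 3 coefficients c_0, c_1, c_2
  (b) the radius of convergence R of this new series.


Let w = z − z₀, so z = z₀ + w.
Then -8 − z = -8 − (z₀ + w) = (-8 − z₀) − w = -12 − w.
f(z) = 1/(-12 − w)^2 = (1/(-12)^2) · (1 − w/(-12))^{−2}.
By the binomial series (1−u)^{−2} = Σ_{n≥0} C(n+1, 1) u^n for |u|<1, with u = w/(-12):
  c_n = C(n+1, 1) / (-12)^(n+2).
  c_0 = 1/(-12)^2 = 1/144.
  c_1 = 2/(-12)^3 = -1/864.
  c_2 = 3/(-12)^4 = 1/6912.
The series is valid for |w/d| < 1, i.e. |z − z₀| < |d|.
Radius of convergence: R = |-8 − z₀| = |-12| = 12 (distance from z₀ to the singularity z = -8).

c_0 = 1/144, c_1 = -1/864, c_2 = 1/6912; R = 12.


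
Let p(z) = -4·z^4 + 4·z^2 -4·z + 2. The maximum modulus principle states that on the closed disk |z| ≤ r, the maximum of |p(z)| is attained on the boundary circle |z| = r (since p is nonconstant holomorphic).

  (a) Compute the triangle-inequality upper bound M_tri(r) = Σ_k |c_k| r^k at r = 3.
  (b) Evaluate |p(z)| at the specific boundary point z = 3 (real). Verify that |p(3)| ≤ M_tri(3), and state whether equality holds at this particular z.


Coefficients: c_0 = 2, c_1 = -4, c_2 = 4, c_3 = 0, c_4 = -4. Radius r = 3.
Part (a). Triangle bound: M_tri(r) = Σ_k |c_k| r^k
  = |2|·3^0 + |-4|·3^1 + |4|·3^2 + |0|·3^3 + |-4|·3^4
  = 2 + 12 + 36 + 0 + 324 = 374.
This bounds M(r) := max_{|z|=r} |p(z)| from above; equality holds iff all terms c_k z^k can be made to align in phase at a single z on |z|=r.
Part (b). At z = 3 (real, on the circle |z| = r):
  p(3) = (2)·3^0 + (-4)·3^1 + (4)·3^2 + (0)·3^3 + (-4)·3^4 = -298.
  |p(3)| = 298.
Check: |p(3)| = 298 ≤ 374 = M_tri(3). ✓ Equality does not hold at z = 3 (the coefficients have mixed signs, so the terms do not all align in phase there).

M_tri(3) = 374; |p(3)| = 298; equality at z=3: no.


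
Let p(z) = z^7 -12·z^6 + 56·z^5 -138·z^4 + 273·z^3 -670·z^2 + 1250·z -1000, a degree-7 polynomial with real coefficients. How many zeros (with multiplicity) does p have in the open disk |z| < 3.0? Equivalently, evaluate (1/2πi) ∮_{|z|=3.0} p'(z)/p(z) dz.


The zeros of p are: (2 + 1i), (2 - 1i), 4, (-1 + 2i), (-1 - 2i), (3 + 1i), (3 - 1i).
Their magnitudes are: 2.236, 2.236, 4, 2.236, 2.236, 3.162, 3.162.
Zeros with |z| < R = 3.0: (2 + 1i), (2 - 1i), (-1 + 2i), (-1 - 2i).
Count = 4.
By the argument principle, (1/2πi) ∮_{|z|=R} p'(z)/p(z) dz equals exactly this count.

Number of zeros inside |z| < 3.0: 4.


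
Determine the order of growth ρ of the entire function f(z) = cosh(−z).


cosh(w) is a linear combination of e^{iw} and e^{−iw} (or e^w, e^{−w} in the hyperbolic case), so |cosh(w)| ≤ e^{|w|}. With w = −z, |w| ≤ 1|z| + 0 = 1r + 0 on |z| = r, giving M(r) ≤ e^{1r + 0}, so ρ ≤ 1. On a suitable ray (z = it for sin/cos; z = t for sinh/cosh, t real → ∞), |cosh(−z)| grows like e^{1|t|}/2, so ρ ≥ 1. Hence ρ = 1.
Therefore ρ = 1.

Order ρ = 1.


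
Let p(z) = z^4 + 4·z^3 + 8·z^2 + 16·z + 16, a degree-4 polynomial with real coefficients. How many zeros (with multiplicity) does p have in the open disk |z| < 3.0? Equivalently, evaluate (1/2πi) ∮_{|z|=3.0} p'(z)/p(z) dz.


The zeros of p are: -2, (0 + 2i), (0 - 2i), -2.
Their magnitudes are: 2, 2, 2, 2.
Zeros with |z| < R = 3.0: -2, (0 + 2i), (0 - 2i), -2.
Count = 4.
By the argument principle, (1/2πi) ∮_{|z|=R} p'(z)/p(z) dz equals exactly this count.

Number of zeros inside |z| < 3.0: 4.


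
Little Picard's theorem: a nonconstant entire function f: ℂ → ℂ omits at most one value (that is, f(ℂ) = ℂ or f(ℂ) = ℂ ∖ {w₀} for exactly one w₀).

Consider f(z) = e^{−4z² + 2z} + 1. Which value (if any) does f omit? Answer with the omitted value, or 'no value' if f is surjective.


Little Picard bounds the complement of f(ℂ) to at most one point.
The exponent g(z) = −4z² + 2z is a nonconstant polynomial, hence surjective onto ℂ. So e^{g(z)} takes every value in {e^w : w ∈ ℂ} = ℂ ∖ {0}. Adding 1 shifts the range to ℂ ∖ {1}. f omits exactly 1.

Omitted value: 1.


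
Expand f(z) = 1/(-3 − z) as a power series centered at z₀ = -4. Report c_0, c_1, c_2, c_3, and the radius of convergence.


Let w = z − z₀, so z = z₀ + w.
Then -3 − z = -3 − (z₀ + w) = (-3 − z₀) − w = 1 − w.
f(z) = 1/(1 − w) = (1/(1)) · 1/(1 − w/(1)) = Σ_{n≥0} w^n / (1)^(n+1).
So c_n = 1/(1)^(n+1):
  c_0 = 1/(1)^1 = 1.
  c_1 = 1/(1)^2 = 1.
  c_2 = 1/(1)^3 = 1.
  c_3 = 1/(1)^4 = 1.
The series is valid for |w/d| < 1, i.e. |z − z₀| < |d|.
Radius of convergence: R = |-3 − z₀| = |1| = 1 (distance from z₀ to the singularity z = -3).

c_0 = 1, c_1 = 1, c_2 = 1, c_3 = 1; R = 1.


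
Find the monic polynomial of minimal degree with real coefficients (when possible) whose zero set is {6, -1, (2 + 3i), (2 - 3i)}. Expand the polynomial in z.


The polynomial is p(z) = ∏_{α ∈ S} (z − α), where S = {6, -1, (2 + 3i), (2 - 3i)}.
Expanding the product yields: p(z) = z^4 -9·z^3 + 27·z^2 -41·z -78.
Note conjugate pairs combine to real quadratics: (z − (2+3i))(z − (2−3i)) = z² − 4z + 13.
The resulting polynomial has degree 4 and real coefficients as required.

p(z) = z^4 -9·z^3 + 27·z^2 -41·z -78.


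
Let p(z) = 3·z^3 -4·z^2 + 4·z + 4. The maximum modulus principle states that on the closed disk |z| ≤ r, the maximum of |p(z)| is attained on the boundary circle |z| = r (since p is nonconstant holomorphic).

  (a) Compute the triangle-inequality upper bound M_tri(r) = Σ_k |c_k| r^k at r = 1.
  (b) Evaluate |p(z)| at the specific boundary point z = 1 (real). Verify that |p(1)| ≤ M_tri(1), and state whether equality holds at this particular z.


Coefficients: c_0 = 4, c_1 = 4, c_2 = -4, c_3 = 3. Radius r = 1.
Part (a). Triangle bound: M_tri(r) = Σ_k |c_k| r^k
  = |4|·1^0 + |4|·1^1 + |-4|·1^2 + |3|·1^3
  = 4 + 4 + 4 + 3 = 15.
This bounds M(r) := max_{|z|=r} |p(z)| from above; equality holds iff all terms c_k z^k can be made to align in phase at a single z on |z|=r.
Part (b). At z = 1 (real, on the circle |z| = r):
  p(1) = (4)·1^0 + (4)·1^1 + (-4)·1^2 + (3)·1^3 = 7.
  |p(1)| = 7.
Check: |p(1)| = 7 ≤ 15 = M_tri(1). ✓ Equality does not hold at z = 1 (the coefficients have mixed signs, so the terms do not all align in phase there).

M_tri(1) = 15; |p(1)| = 7; equality at z=1: no.


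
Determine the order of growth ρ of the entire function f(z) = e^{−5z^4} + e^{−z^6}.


Each summand is entire of order 4 and 6 respectively (as in the single-exponential case). The order of a sum is at most the max of the orders, so ρ ≤ 6. For the lower bound: on |z|=r choose arg z so that -1z^6 is real positive; then |e^{-1z^6}| = e^{1r^6} while |e^{-5z^4}| ≤ e^{5r^4} = o(e^{1r^6}). So |f| ≥ e^{1r^6}(1 − o(1)) and ρ ≥ 6. Hence ρ = max(4, 6) = 6.
Therefore ρ = 6.

Order ρ = 6.


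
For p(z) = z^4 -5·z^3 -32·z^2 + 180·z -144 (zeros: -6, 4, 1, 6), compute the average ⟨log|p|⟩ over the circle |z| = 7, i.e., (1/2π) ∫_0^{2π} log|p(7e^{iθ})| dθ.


Zeros: -6, 1, 4, 6; r = 7.
Inside |z| < r: -6, 1, 4, 6. Outside (|z| ≥ r): ∅.
p(0) = -144, so log|p(0)| = log(144) = 4.9698.
Apply Jensen: I(r) = log|p(0)| + Σ_k log(r/|z_k|), summed over zeros inside |z| < r.
  log(r/|z_k|) for z_k = -6: log(7/6) = 0.1542
  log(r/|z_k|) for z_k = 4: log(7/4) = 0.5596
  log(r/|z_k|) for z_k = 1: log(7/1) = 1.9459
  log(r/|z_k|) for z_k = 6: log(7/6) = 0.1542
Sum over inside zeros: 2.8138.
I(r) = log|p(0)| + (inside sum) = 4.9698 + 2.8138 = 7.7836.
Closed form (all zeros inside, monic): I(r) = n·log(r) = 4·log(7) = 7.7836. ✓

I(r) ≈ 7.7836.


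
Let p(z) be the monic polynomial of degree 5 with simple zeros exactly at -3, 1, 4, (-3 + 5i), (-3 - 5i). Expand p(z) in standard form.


The polynomial is p(z) = ∏_{α ∈ S} (z − α), where S = {-3, 1, 4, (-3 + 5i), (-3 - 5i)}.
Expanding the product yields: p(z) = z^5 + 4·z^4 + 11·z^3 -122·z^2 -302·z + 408.
Note conjugate pairs combine to real quadratics: (z − (-3+5i))(z − (-3−5i)) = z² + 6z + 34.
The resulting polynomial has degree 5 and real coefficients as required.

p(z) = z^5 + 4·z^4 + 11·z^3 -122·z^2 -302·z + 408.


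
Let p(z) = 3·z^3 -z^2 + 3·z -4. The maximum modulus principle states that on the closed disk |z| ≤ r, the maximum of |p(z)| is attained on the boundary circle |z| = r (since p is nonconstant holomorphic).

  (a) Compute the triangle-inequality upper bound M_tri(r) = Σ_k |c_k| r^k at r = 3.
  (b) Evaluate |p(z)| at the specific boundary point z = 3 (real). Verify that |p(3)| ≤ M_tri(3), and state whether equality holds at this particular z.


Coefficients: c_0 = -4, c_1 = 3, c_2 = -1, c_3 = 3. Radius r = 3.
Part (a). Triangle bound: M_tri(r) = Σ_k |c_k| r^k
  = |-4|·3^0 + |3|·3^1 + |-1|·3^2 + |3|·3^3
  = 4 + 9 + 9 + 81 = 103.
This bounds M(r) := max_{|z|=r} |p(z)| from above; equality holds iff all terms c_k z^k can be made to align in phase at a single z on |z|=r.
Part (b). At z = 3 (real, on the circle |z| = r):
  p(3) = (-4)·3^0 + (3)·3^1 + (-1)·3^2 + (3)·3^3 = 77.
  |p(3)| = 77.
Check: |p(3)| = 77 ≤ 103 = M_tri(3). ✓ Equality does not hold at z = 3 (the coefficients have mixed signs, so the terms do not all align in phase there).

M_tri(3) = 103; |p(3)| = 77; equality at z=3: no.


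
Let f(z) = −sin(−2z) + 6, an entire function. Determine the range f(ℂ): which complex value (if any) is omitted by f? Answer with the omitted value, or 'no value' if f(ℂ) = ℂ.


Little Picard bounds the complement of f(ℂ) to at most one point.
sin is entire and surjective onto ℂ: for every w ∈ ℂ, sin(ζ) = w has a solution ζ ∈ ℂ (e.g., via the complex inverse arcsin). With ζ = −2z this gives z = ζ/(-2). Then -1·sin(−2z) takes every value in -1·ℂ = ℂ, and adding 6 is a bijection of ℂ. So f is surjective and omits no value. (Note: only on the real line is sin bounded by [−1, 1].)

Omitted value: no value.


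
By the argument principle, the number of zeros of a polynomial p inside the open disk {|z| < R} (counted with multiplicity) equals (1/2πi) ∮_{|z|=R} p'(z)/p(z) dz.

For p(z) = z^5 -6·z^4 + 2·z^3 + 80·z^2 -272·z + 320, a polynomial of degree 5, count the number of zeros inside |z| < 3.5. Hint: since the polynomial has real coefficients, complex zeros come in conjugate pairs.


The zeros of p are: -4, (3 + 1i), (3 - 1i), (2 + 2i), (2 - 2i).
Their magnitudes are: 4, 3.162, 3.162, 2.828, 2.828.
Zeros with |z| < R = 3.5: (3 + 1i), (3 - 1i), (2 + 2i), (2 - 2i).
Count = 4.
By the argument principle, (1/2πi) ∮_{|z|=R} p'(z)/p(z) dz equals exactly this count.

Number of zeros inside |z| < 3.5: 4.


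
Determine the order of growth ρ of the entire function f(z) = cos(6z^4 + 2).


Write cos(w) = (e^{iw} ± e^{−iw})/(2 or 2i), so |cos(w)| ≤ e^{|w|}. With w = 6z^4 + 2, |w| ≤ 6r^4 + 2 on |z|=r, giving M(r) ≤ e^{6r^4 + 2} and ρ ≤ 4. For the lower bound, choose z on |z|=r with 6z^4 purely imaginary of modulus 6r^4; then |cos(6z^4 + 2)| grows like e^{6r^4}/2, so ρ ≥ 4. Hence ρ = 4.
Therefore ρ = 4.

Order ρ = 4.


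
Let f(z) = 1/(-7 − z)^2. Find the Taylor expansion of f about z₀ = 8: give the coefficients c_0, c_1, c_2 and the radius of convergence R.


Let w = z − z₀, so z = z₀ + w.
Then -7 − z = -7 − (z₀ + w) = (-7 − z₀) − w = -15 − w.
f(z) = 1/(-15 − w)^2 = (1/(-15)^2) · (1 − w/(-15))^{−2}.
By the binomial series (1−u)^{−2} = Σ_{n≥0} C(n+1, 1) u^n for |u|<1, with u = w/(-15):
  c_n = C(n+1, 1) / (-15)^(n+2).
  c_0 = 1/(-15)^2 = 1/225.
  c_1 = 2/(-15)^3 = -2/3375.
  c_2 = 3/(-15)^4 = 1/16875.
The series is valid for |w/d| < 1, i.e. |z − z₀| < |d|.
Radius of convergence: R = |-7 − z₀| = |-15| = 15 (distance from z₀ to the singularity z = -7).

c_0 = 1/225, c_1 = -2/3375, c_2 = 1/16875; R = 15.


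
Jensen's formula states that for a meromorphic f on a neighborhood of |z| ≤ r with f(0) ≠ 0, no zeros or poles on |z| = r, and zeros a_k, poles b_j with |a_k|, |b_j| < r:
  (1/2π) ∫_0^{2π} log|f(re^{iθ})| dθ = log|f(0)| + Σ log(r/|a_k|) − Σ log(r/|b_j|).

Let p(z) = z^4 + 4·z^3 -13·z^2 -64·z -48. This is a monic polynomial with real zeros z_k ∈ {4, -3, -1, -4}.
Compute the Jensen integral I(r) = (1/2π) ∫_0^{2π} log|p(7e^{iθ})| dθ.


Zeros: -4, -3, -1, 4; r = 7.
Inside |z| < r: -4, -3, -1, 4. Outside (|z| ≥ r): ∅.
p(0) = -48, so log|p(0)| = log(48) = 3.8712.
Apply Jensen: I(r) = log|p(0)| + Σ_k log(r/|z_k|), summed over zeros inside |z| < r.
  log(r/|z_k|) for z_k = 4: log(7/4) = 0.5596
  log(r/|z_k|) for z_k = -3: log(7/3) = 0.8473
  log(r/|z_k|) for z_k = -1: log(7/1) = 1.9459
  log(r/|z_k|) for z_k = -4: log(7/4) = 0.5596
Sum over inside zeros: 3.9124.
I(r) = log|p(0)| + (inside sum) = 3.8712 + 3.9124 = 7.7836.
Closed form (all zeros inside, monic): I(r) = n·log(r) = 4·log(7) = 7.7836. ✓

I(r) ≈ 7.7836.


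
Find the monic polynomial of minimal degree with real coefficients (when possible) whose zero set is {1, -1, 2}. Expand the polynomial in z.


The polynomial is p(z) = ∏_{α ∈ S} (z − α), where S = {1, -1, 2}.
Expanding the product yields: p(z) = z^3 -2·z^2 -z + 2.
The resulting polynomial has degree 3 and real coefficients as required.

p(z) = z^3 -2·z^2 -z + 2.


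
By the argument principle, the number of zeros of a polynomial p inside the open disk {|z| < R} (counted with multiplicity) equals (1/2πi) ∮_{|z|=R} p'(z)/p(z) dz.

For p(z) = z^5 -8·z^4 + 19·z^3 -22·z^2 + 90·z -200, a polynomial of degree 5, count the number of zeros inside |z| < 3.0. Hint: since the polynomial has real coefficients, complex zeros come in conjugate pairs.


The zeros of p are: 4, (3 + 1i), (3 - 1i), (-1 + 2i), (-1 - 2i).
Their magnitudes are: 4, 3.162, 3.162, 2.236, 2.236.
Zeros with |z| < R = 3.0: (-1 + 2i), (-1 - 2i).
Count = 2.
By the argument principle, (1/2πi) ∮_{|z|=R} p'(z)/p(z) dz equals exactly this count.

Number of zeros inside |z| < 3.0: 2.


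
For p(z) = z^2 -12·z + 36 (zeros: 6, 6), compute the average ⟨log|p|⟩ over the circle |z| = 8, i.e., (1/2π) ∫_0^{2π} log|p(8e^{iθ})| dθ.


Zeros: 6, 6; r = 8.
Inside |z| < r: 6, 6. Outside (|z| ≥ r): ∅.
p(0) = 36, so log|p(0)| = log(36) = 3.5835.
Apply Jensen: I(r) = log|p(0)| + Σ_k log(r/|z_k|), summed over zeros inside |z| < r.
  log(r/|z_k|) for z_k = 6: log(8/6) = 0.2877
  log(r/|z_k|) for z_k = 6: log(8/6) = 0.2877
Sum over inside zeros: 0.5754.
I(r) = log|p(0)| + (inside sum) = 3.5835 + 0.5754 = 4.1589.
Closed form (all zeros inside, monic): I(r) = n·log(r) = 2·log(8) = 4.1589. ✓

I(r) ≈ 4.1589.


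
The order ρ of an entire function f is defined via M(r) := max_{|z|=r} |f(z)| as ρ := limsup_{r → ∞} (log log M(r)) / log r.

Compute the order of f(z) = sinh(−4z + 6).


sinh(w) is a linear combination of e^{iw} and e^{−iw} (or e^w, e^{−w} in the hyperbolic case), so |sinh(w)| ≤ e^{|w|}. With w = −4z + 6, |w| ≤ 4|z| + 6 = 4r + 6 on |z| = r, giving M(r) ≤ e^{4r + 6}, so ρ ≤ 1. On a suitable ray (z = it for sin/cos; z = t for sinh/cosh, t real → ∞), |sinh(−4z + 6)| grows like e^{4|t|}/2, so ρ ≥ 1. Hence ρ = 1.
Therefore ρ = 1.

Order ρ = 1.


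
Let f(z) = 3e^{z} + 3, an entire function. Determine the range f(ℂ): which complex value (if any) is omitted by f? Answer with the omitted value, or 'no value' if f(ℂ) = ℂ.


Little Picard bounds the complement of f(ℂ) to at most one point.
e^{z} is never zero on ℂ, so 3·e^{z} takes every value in ℂ ∖ {0}. Adding 3 shifts the range to ℂ ∖ {3}. Thus f omits exactly the value 3.

Omitted value: 3.


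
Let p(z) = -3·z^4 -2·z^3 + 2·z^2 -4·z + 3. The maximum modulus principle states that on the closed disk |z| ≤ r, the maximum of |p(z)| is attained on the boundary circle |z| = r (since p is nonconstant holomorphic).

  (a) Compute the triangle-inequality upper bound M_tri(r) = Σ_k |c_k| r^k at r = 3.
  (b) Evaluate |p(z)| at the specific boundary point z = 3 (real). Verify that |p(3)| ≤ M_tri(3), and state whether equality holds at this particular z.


Coefficients: c_0 = 3, c_1 = -4, c_2 = 2, c_3 = -2, c_4 = -3. Radius r = 3.
Part (a). Triangle bound: M_tri(r) = Σ_k |c_k| r^k
  = |3|·3^0 + |-4|·3^1 + |2|·3^2 + |-2|·3^3 + |-3|·3^4
  = 3 + 12 + 18 + 54 + 243 = 330.
This bounds M(r) := max_{|z|=r} |p(z)| from above; equality holds iff all terms c_k z^k can be made to align in phase at a single z on |z|=r.
Part (b). At z = 3 (real, on the circle |z| = r):
  p(3) = (3)·3^0 + (-4)·3^1 + (2)·3^2 + (-2)·3^3 + (-3)·3^4 = -288.
  |p(3)| = 288.
Check: |p(3)| = 288 ≤ 330 = M_tri(3). ✓ Equality does not hold at z = 3 (the coefficients have mixed signs, so the terms do not all align in phase there).

M_tri(3) = 330; |p(3)| = 288; equality at z=3: no.


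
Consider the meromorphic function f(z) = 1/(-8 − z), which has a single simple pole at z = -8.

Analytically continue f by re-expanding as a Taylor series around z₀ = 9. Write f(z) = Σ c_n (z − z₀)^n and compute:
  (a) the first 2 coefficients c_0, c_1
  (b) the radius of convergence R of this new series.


Let w = z − z₀, so z = z₀ + w.
Then -8 − z = -8 − (z₀ + w) = (-8 − z₀) − w = -17 − w.
f(z) = 1/(-17 − w) = (1/(-17)) · 1/(1 − w/(-17)) = Σ_{n≥0} w^n / (-17)^(n+1).
So c_n = 1/(-17)^(n+1):
  c_0 = 1/(-17)^1 = -1/17.
  c_1 = 1/(-17)^2 = 1/289.
The series is valid for |w/d| < 1, i.e. |z − z₀| < |d|.
Radius of convergence: R = |-8 − z₀| = |-17| = 17 (distance from z₀ to the singularity z = -8).

c_0 = -1/17, c_1 = 1/289; R = 17.


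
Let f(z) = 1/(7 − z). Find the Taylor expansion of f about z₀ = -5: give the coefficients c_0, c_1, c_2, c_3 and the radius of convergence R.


Let w = z − z₀, so z = z₀ + w.
Then 7 − z = 7 − (z₀ + w) = (7 − z₀) − w = 12 − w.
f(z) = 1/(12 − w) = (1/(12)) · 1/(1 − w/(12)) = Σ_{n≥0} w^n / (12)^(n+1).
So c_n = 1/(12)^(n+1):
  c_0 = 1/(12)^1 = 1/12.
  c_1 = 1/(12)^2 = 1/144.
  c_2 = 1/(12)^3 = 1/1728.
  c_3 = 1/(12)^4 = 1/20736.
The series is valid for |w/d| < 1, i.e. |z − z₀| < |d|.
Radius of convergence: R = |7 − z₀| = |12| = 12 (distance from z₀ to the singularity z = 7).

c_0 = 1/12, c_1 = 1/144, c_2 = 1/1728, c_3 = 1/20736; R = 12.


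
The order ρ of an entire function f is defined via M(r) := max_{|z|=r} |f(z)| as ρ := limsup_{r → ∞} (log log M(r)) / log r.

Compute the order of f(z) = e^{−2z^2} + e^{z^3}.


Each summand is entire of order 2 and 3 respectively (as in the single-exponential case). The order of a sum is at most the max of the orders, so ρ ≤ 3. For the lower bound: on |z|=r choose arg z so that 1z^3 is real positive; then |e^{1z^3}| = e^{1r^3} while |e^{-2z^2}| ≤ e^{2r^2} = o(e^{1r^3}). So |f| ≥ e^{1r^3}(1 − o(1)) and ρ ≥ 3. Hence ρ = max(2, 3) = 3.
Therefore ρ = 3.

Order ρ = 3.


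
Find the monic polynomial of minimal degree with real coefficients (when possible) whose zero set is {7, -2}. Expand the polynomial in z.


The polynomial is p(z) = ∏_{α ∈ S} (z − α), where S = {7, -2}.
Expanding the product yields: p(z) = z^2 -5·z -14.
The resulting polynomial has degree 2 and real coefficients as required.

p(z) = z^2 -5·z -14.


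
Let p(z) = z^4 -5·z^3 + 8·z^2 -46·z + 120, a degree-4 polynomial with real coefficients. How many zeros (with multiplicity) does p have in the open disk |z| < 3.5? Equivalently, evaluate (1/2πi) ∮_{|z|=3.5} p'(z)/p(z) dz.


The zeros of p are: 4, 3, (-1 + 3i), (-1 - 3i).
Their magnitudes are: 4, 3, 3.162, 3.162.
Zeros with |z| < R = 3.5: 3, (-1 + 3i), (-1 - 3i).
Count = 3.
By the argument principle, (1/2πi) ∮_{|z|=R} p'(z)/p(z) dz equals exactly this count.

Number of zeros inside |z| < 3.5: 3.


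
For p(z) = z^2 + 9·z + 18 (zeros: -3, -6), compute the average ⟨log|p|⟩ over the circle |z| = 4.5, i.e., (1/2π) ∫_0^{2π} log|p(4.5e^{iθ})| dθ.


Zeros: -6, -3; r = 4.5.
Inside |z| < r: -3. Outside (|z| ≥ r): -6.
p(0) = 18, so log|p(0)| = log(18) = 2.8904.
Apply Jensen: I(r) = log|p(0)| + Σ_k log(r/|z_k|), summed over zeros inside |z| < r.
  log(r/|z_k|) for z_k = -3: log(4.5/3) = 0.4055
  Outside zeros (-6) contribute nothing to the Jensen sum.
Sum over inside zeros: 0.4055.
I(r) = log|p(0)| + (inside sum) = 2.8904 + 0.4055 = 3.2958.
Note: since some zeros are outside |z| ≤ r, the simplified n·log(r) form does NOT apply — only the inside zeros contribute.

I(r) ≈ 3.2958.
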